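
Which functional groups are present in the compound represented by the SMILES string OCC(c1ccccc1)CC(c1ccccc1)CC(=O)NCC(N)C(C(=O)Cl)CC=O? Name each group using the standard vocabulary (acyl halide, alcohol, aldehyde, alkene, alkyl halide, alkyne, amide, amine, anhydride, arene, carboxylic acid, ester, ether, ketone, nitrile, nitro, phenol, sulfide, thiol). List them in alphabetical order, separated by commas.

HO– on an sp³ carbon → alcohol.
pendant –C6H5: benzene ring → arene.
pendant –C6H5: benzene ring → arene.
–C(=O)–N– linkage → amide (the N is not an amine).
–NH2 on an sp³ carbon with no adjacent C=O → amine.
pendant –C(=O)X: carbonyl C bonded to C and halogen → acyl halide.
terminal –CHO: carbonyl C bonded to H and C → aldehyde.

acyl halide, alcohol, aldehyde, amide, amine, arene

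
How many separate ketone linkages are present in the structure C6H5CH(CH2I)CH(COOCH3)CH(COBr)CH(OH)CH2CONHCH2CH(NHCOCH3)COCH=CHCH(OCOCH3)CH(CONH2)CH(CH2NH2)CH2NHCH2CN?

C6H5– phenyl ring → arene.
pendant –CH2X: halogen on sp³ carbon → alkyl halide.
pendant –COOCH3: carbonyl C bonded to C and –OCH3 → ester.
pendant –C(=O)X: carbonyl C bonded to C and halogen → acyl halide.
–OH on an sp³ carbon → alcohol (secondary).
–C(=O)–N– linkage → amide (the N is not an amine).
pendant –NHC(=O)CH3: N bonded to a carbonyl → amide (not amine).
–C(=O)– with carbon on both sides → ketone.
C=C double bond → alkene.
pendant –OC(=O)CH3: an acyloxy group → ester.
pendant –CONH2: carbonyl C bonded to C and N → amide.
pendant –CH2NH2: N on sp³ C, no adjacent C=O → amine.
C–N–C with sp³ carbons and no adjacent C=O → amine (secondary).
–C≡N: carbon triple-bonded to nitrogen → nitrile.
Ketone appears at: CO → 1.

1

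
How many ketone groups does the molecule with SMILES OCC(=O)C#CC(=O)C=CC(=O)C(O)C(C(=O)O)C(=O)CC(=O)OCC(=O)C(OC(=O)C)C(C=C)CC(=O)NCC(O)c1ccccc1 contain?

5

HO– on an sp³ carbon → alcohol.
–C(=O)– with carbon on both sides → ketone.
C≡C triple bond → alkyne.
–C(=O)– with carbon on both sides → ketone.
C=C double bond → alkene.
–C(=O)– with carbon on both sides → ketone.
–OH on an sp³ carbon → alcohol (secondary).
pendant –COOH: carbonyl C bonded to C and –OH → carboxylic acid.
–C(=O)– with carbon on both sides → ketone.
–C(=O)–O–C with C on the carbonyl side → ester.
–C(=O)– with carbon on both sides → ketone.
pendant –OC(=O)CH3: an acyloxy group → ester.
pendant –CH=CH2: C=C double bond → alkene.
–C(=O)–N– linkage → amide (the N is not an amine).
–OH on an sp³ carbon → alcohol (secondary).
–C6H5 phenyl ring → arene.
Ketone appears at: CO, CO, CO, CO, CO → 5.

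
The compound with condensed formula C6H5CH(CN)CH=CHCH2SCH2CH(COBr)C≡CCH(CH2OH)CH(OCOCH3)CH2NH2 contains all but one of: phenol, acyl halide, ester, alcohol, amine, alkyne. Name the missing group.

phenol

alcohol: present (CH(CH2OH) — pendant –CH2OH on an sp³ backbone C → alcohol).
ester: present (CH(OCOCH3) — pendant –OC(=O)CH3: an acyloxy group → ester).
amine: present (CH2NH2 — –NH2 on an sp³ carbon with no adjacent C=O → amine).
alkyne: present (C≡C — C≡C triple bond → alkyne).
acyl halide: present (CH(COBr) — pendant –C(=O)X: carbonyl C bonded to C and halogen → acyl halide).
phenol: absent. In CH(CH2OH), the –OH is on an sp³ carbon, not on an aromatic ring, so it is an alcohol.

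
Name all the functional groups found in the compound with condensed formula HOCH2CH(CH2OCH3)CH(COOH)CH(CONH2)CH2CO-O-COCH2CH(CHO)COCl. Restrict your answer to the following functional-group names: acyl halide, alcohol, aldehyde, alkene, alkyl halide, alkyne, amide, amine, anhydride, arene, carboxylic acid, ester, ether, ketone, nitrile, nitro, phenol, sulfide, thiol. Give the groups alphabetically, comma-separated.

Taking each segment in turn:
  HOCH2: HO– on an sp³ carbon → alcohol.
  CH(CH2OCH3): pendant –CH2OCH3: C–O–C linkage → ether.
  CH(COOH): pendant –COOH: carbonyl C bonded to C and –OH → carboxylic acid.
  CH(CONH2): pendant –CONH2: carbonyl C bonded to C and N → amide.
  CH2CO-O-COCH2: two acyl groups sharing one oxygen, –C(=O)–O–C(=O)– → anhydride.
  CH(CHO): pendant –CHO: carbonyl C bonded to C and H → aldehyde.
  COCl: –C(=O)Cl: carbonyl C bonded to C and to a halogen → acyl halide (not alkyl halide).

acyl halide, alcohol, aldehyde, amide, anhydride, carboxylic acid, ether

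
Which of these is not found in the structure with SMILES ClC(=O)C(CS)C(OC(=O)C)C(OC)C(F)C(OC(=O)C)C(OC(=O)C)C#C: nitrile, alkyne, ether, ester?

alkyne: present (C≡CH — C≡C triple bond → alkyne).
ester: present (CH(OCOCH3) — pendant –OC(=O)CH3: an acyloxy group → ester).
ether: present (CH(OCH3) — pendant –OCH3: C–O–C with sp³ C, no adjacent C=O → ether).
nitrile: absent. In C≡CH, the triple bond is C≡C, not C≡N.

nitrile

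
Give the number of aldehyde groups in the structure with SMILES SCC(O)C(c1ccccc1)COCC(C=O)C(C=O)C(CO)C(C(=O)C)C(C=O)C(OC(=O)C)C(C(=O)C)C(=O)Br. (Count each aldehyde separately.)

–SH on an sp³ carbon → thiol.
–OH on an sp³ carbon → alcohol (secondary).
pendant –C6H5: benzene ring → arene.
C–O–C with sp³ carbons on both sides and no adjacent C=O → ether.
pendant –CHO: carbonyl C bonded to C and H → aldehyde.
pendant –CHO: carbonyl C bonded to C and H → aldehyde.
pendant –CH2OH on an sp³ backbone C → alcohol.
pendant –COCH3: carbonyl C bonded to two carbons → ketone.
pendant –CHO: carbonyl C bonded to C and H → aldehyde.
pendant –OC(=O)CH3: an acyloxy group → ester.
pendant –COCH3: carbonyl C bonded to two carbons → ketone.
–C(=O)Br: carbonyl C bonded to C and to a halogen → acyl halide (not alkyl halide).
Aldehyde appears at: CH(CHO), CH(CHO), CH(CHO) → 3.

3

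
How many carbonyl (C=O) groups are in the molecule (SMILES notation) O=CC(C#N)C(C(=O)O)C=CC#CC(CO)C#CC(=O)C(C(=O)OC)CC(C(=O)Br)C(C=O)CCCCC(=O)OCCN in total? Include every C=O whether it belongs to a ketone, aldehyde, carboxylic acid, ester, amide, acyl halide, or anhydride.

7

OHC: aldehyde, 1 C=O (running total 1).
CH(COOH): carboxylic acid, 1 C=O (running total 2).
CO: ketone, 1 C=O (running total 3).
CH(COOCH3): ester, 1 C=O (running total 4).
CH(COBr): acyl halide, 1 C=O (running total 5).
CH(CHO): aldehyde, 1 C=O (running total 6).
CH2COOCH2: ester, 1 C=O (running total 7).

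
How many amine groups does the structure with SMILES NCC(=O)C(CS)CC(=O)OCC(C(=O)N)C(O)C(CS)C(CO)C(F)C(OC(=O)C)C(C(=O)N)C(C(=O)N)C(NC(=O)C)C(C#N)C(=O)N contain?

–NH2 on an sp³ carbon with no adjacent C=O → amine.
–C(=O)– with carbon on both sides → ketone.
pendant –CH2SH → thiol.
–C(=O)–O–C with C on the carbonyl side → ester.
pendant –CONH2: carbonyl C bonded to C and N → amide.
–OH on an sp³ carbon → alcohol (secondary).
pendant –CH2SH → thiol.
pendant –CH2OH on an sp³ backbone C → alcohol.
halogen on an sp³ carbon → alkyl halide.
pendant –OC(=O)CH3: an acyloxy group → ester.
pendant –CONH2: carbonyl C bonded to C and N → amide.
pendant –CONH2: carbonyl C bonded to C and N → amide.
pendant –NHC(=O)CH3: N bonded to a carbonyl → amide (not amine).
pendant –C≡N: nitrile.
–C(=O)NH2: carbonyl C bonded to C and to N → amide (the N is not a separate amine).
Amine appears at: H2NCH2 → 1.

1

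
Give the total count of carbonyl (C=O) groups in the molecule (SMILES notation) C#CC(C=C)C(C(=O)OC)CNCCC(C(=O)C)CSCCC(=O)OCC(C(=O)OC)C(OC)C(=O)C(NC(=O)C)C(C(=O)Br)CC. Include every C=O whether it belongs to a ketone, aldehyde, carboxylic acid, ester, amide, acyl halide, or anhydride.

CH(COOCH3): ester, 1 C=O (running total 1).
CH(COCH3): ketone, 1 C=O (running total 2).
CH2COOCH2: ester, 1 C=O (running total 3).
CH(COOCH3): ester, 1 C=O (running total 4).
CO: ketone, 1 C=O (running total 5).
CH(NHCOCH3): amide, 1 C=O (running total 6).
CH(COBr): acyl halide, 1 C=O (running total 7).

7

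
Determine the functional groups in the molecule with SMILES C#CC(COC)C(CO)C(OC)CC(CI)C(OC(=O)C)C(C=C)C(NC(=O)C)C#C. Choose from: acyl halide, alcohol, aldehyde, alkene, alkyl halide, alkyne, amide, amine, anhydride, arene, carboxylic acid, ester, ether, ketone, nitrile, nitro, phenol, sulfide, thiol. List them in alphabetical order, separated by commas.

alcohol, alkene, alkyl halide, alkyne, amide, ester, ether

Taking each segment in turn:
  HC≡C: C≡C triple bond → alkyne.
  CH(CH2OCH3): pendant –CH2OCH3: C–O–C linkage → ether.
  CH(CH2OH): pendant –CH2OH on an sp³ backbone C → alcohol.
  CH(OCH3): pendant –OCH3: C–O–C with sp³ C, no adjacent C=O → ether.
  CH(CH2I): pendant –CH2X: halogen on sp³ carbon → alkyl halide.
  CH(OCOCH3): pendant –OC(=O)CH3: an acyloxy group → ester.
  CH(CH=CH2): pendant –CH=CH2: C=C double bond → alkene.
  CH(NHCOCH3): pendant –NHC(=O)CH3: N bonded to a carbonyl → amide (not amine).
  C≡CH: C≡C triple bond → alkyne.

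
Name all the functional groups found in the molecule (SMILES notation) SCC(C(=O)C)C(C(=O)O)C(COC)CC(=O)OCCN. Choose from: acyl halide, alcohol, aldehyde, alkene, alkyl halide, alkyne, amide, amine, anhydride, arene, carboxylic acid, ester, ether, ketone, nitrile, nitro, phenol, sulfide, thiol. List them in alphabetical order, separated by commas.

Taking each segment in turn:
  HSCH2: –SH on an sp³ carbon → thiol.
  CH(COCH3): pendant –COCH3: carbonyl C bonded to two carbons → ketone.
  CH(COOH): pendant –COOH: carbonyl C bonded to C and –OH → carboxylic acid.
  CH(CH2OCH3): pendant –CH2OCH3: C–O–C linkage → ether.
  CH2COOCH2: –C(=O)–O–C with C on the carbonyl side → ester.
  CH2NH2: –NH2 on an sp³ carbon with no adjacent C=O → amine.

amine, carboxylic acid, ester, ether, ketone, thiol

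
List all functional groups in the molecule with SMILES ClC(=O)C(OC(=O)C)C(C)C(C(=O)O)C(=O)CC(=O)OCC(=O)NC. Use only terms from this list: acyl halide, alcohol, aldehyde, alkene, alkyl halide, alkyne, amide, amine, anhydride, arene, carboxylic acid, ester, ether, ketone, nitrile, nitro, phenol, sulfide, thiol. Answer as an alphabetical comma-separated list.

Reading the structure from left to right:
  ClCO: –C(=O)Cl: carbonyl C bonded to C and to a halogen → acyl halide (not alkyl halide).
  CH(OCOCH3): pendant –OC(=O)CH3: an acyloxy group → ester.
  CH(COOH): pendant –COOH: carbonyl C bonded to C and –OH → carboxylic acid.
  CO: –C(=O)– with carbon on both sides → ketone.
  CH2COOCH2: –C(=O)–O–C with C on the carbonyl side → ester.
  CONHCH3: –C(=O)NHCH3: carbonyl C bonded to C and to N → amide (the N is not an amine).

acyl halide, amide, carboxylic acid, ester, ketone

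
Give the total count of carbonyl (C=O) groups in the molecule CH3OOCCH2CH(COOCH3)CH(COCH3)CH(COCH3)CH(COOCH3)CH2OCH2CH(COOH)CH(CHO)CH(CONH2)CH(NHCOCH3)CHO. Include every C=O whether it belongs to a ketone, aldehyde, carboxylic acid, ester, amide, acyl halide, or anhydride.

CH3OOC: ester, 1 C=O (running total 1).
CH(COOCH3): ester, 1 C=O (running total 2).
CH(COCH3): ketone, 1 C=O (running total 3).
CH(COCH3): ketone, 1 C=O (running total 4).
CH(COOCH3): ester, 1 C=O (running total 5).
CH(COOH): carboxylic acid, 1 C=O (running total 6).
CH(CHO): aldehyde, 1 C=O (running total 7).
CH(CONH2): amide, 1 C=O (running total 8).
CH(NHCOCH3): amide, 1 C=O (running total 9).
CHO: aldehyde, 1 C=O (running total 10).

10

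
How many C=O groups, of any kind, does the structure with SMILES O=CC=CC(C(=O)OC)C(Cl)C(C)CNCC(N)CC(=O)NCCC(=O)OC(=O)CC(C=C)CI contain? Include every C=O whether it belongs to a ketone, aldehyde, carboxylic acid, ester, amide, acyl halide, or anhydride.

5

OHC: aldehyde, 1 C=O (running total 1).
CH(COOCH3): ester, 1 C=O (running total 2).
CH2CONHCH2: amide, 1 C=O (running total 3).
CH2CO-O-COCH2: anhydride, 2 C=O (running total 5).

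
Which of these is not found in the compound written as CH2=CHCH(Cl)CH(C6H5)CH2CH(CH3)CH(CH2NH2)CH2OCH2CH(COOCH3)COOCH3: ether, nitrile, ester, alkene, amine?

nitrile

amine: present (CH(CH2NH2) — pendant –CH2NH2: N on sp³ C, no adjacent C=O → amine).
ether: present (CH2OCH2 — C–O–C with sp³ carbons on both sides and no adjacent C=O → ether).
alkene: present (CH2=CH — C=C double bond → alkene).
ester: present (CH(COOCH3) — pendant –COOCH3: carbonyl C bonded to C and –OCH3 → ester).
nitrile: no segment matches this pattern.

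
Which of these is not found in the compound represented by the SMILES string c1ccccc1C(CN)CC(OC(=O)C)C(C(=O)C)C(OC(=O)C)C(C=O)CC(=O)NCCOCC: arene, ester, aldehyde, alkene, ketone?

alkene

ketone: present (CH(COCH3) — pendant –COCH3: carbonyl C bonded to two carbons → ketone).
ester: present (CH(OCOCH3) — pendant –OC(=O)CH3: an acyloxy group → ester).
arene: present (C6H5 — C6H5– phenyl ring → arene).
aldehyde: present (CH(CHO) — pendant –CHO: carbonyl C bonded to C and H → aldehyde).
alkene: absent. In C6H5, the C=C units are part of an aromatic ring, which is an arene, not an isolated alkene.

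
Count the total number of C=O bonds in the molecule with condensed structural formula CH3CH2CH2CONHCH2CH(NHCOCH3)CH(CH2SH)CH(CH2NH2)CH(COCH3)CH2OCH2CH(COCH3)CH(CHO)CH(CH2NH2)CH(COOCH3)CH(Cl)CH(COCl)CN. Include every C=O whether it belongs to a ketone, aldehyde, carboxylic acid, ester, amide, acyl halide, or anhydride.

7

CH2CONHCH2: amide, 1 C=O (running total 1).
CH(NHCOCH3): amide, 1 C=O (running total 2).
CH(COCH3): ketone, 1 C=O (running total 3).
CH(COCH3): ketone, 1 C=O (running total 4).
CH(CHO): aldehyde, 1 C=O (running total 5).
CH(COOCH3): ester, 1 C=O (running total 6).
CH(COCl): acyl halide, 1 C=O (running total 7).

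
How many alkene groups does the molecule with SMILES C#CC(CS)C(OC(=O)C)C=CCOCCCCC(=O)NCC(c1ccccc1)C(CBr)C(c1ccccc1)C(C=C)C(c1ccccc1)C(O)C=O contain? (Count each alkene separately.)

Reading the structure from left to right:
  HC≡C: C≡C triple bond → alkyne.
  CH(CH2SH): pendant –CH2SH → thiol.
  CH(OCOCH3): pendant –OC(=O)CH3: an acyloxy group → ester.
  CH=CH: C=C double bond → alkene.
  CH2OCH2: C–O–C with sp³ carbons on both sides and no adjacent C=O → ether.
  CH2CONHCH2: –C(=O)–N– linkage → amide (the N is not an amine).
  CH(C6H5): pendant –C6H5: benzene ring → arene.
  CH(CH2Br): pendant –CH2X: halogen on sp³ carbon → alkyl halide.
  CH(C6H5): pendant –C6H5: benzene ring → arene.
  CH(CH=CH2): pendant –CH=CH2: C=C double bond → alkene.
  CH(C6H5): pendant –C6H5: benzene ring → arene.
  CH(OH): –OH on an sp³ carbon → alcohol (secondary).
  CHO: terminal –CHO: carbonyl C bonded to H and C → aldehyde.
Alkene appears at: CH=CH, CH(CH=CH2) → 2.

2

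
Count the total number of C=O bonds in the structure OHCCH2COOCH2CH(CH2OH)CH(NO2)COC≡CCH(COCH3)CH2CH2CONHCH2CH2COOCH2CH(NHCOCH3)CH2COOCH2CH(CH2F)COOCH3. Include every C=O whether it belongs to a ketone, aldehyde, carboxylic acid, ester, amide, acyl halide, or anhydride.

OHC: aldehyde, 1 C=O (running total 1).
CH2COOCH2: ester, 1 C=O (running total 2).
CO: ketone, 1 C=O (running total 3).
CH(COCH3): ketone, 1 C=O (running total 4).
CH2CONHCH2: amide, 1 C=O (running total 5).
CH2COOCH2: ester, 1 C=O (running total 6).
CH(NHCOCH3): amide, 1 C=O (running total 7).
CH2COOCH2: ester, 1 C=O (running total 8).
COOCH3: ester, 1 C=O (running total 9).

9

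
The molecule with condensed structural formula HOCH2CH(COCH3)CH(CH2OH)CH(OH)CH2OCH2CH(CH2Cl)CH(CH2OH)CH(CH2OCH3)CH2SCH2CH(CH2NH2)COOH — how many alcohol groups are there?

4

HO– on an sp³ carbon → alcohol.
pendant –COCH3: carbonyl C bonded to two carbons → ketone.
pendant –CH2OH on an sp³ backbone C → alcohol.
–OH on an sp³ carbon → alcohol (secondary).
C–O–C with sp³ carbons on both sides and no adjacent C=O → ether.
pendant –CH2X: halogen on sp³ carbon → alkyl halide.
pendant –CH2OH on an sp³ backbone C → alcohol.
pendant –CH2OCH3: C–O–C linkage → ether.
C–S–C linkage → sulfide (thioether).
pendant –CH2NH2: N on sp³ C, no adjacent C=O → amine.
–COOH: carbonyl C bonded to –OH and C → carboxylic acid (the –OH is not a separate alcohol).
Alcohol appears at: HOCH2, CH(CH2OH), CH(OH), CH(CH2OH) → 4.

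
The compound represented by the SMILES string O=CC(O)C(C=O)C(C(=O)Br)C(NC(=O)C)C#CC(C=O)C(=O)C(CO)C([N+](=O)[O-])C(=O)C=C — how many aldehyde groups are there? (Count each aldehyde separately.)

Reading the structure from left to right:
  OHC: terminal –CHO: carbonyl C bonded to H and C → aldehyde.
  CH(OH): –OH on an sp³ carbon → alcohol (secondary).
  CH(CHO): pendant –CHO: carbonyl C bonded to C and H → aldehyde.
  CH(COBr): pendant –C(=O)X: carbonyl C bonded to C and halogen → acyl halide.
  CH(NHCOCH3): pendant –NHC(=O)CH3: N bonded to a carbonyl → amide (not amine).
  C≡C: C≡C triple bond → alkyne.
  CH(CHO): pendant –CHO: carbonyl C bonded to C and H → aldehyde.
  CO: –C(=O)– with carbon on both sides → ketone.
  CH(CH2OH): pendant –CH2OH on an sp³ backbone C → alcohol.
  CH(NO2): –NO2 on an sp³ carbon → nitro (the N=O is not a carbonyl).
  CO: –C(=O)– with carbon on both sides → ketone.
  CH=CH2: C=C double bond → alkene.
Aldehyde appears at: OHC, CH(CHO), CH(CHO) → 3.

3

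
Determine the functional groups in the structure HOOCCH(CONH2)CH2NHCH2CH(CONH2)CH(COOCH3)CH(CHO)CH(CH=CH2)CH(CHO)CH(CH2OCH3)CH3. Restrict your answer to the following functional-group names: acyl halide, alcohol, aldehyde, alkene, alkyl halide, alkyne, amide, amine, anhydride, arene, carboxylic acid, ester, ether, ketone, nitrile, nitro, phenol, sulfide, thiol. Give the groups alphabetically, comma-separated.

–COOH: carbonyl C bonded to –OH and C → carboxylic acid (the –OH is not a separate alcohol).
pendant –CONH2: carbonyl C bonded to C and N → amide.
C–N–C with sp³ carbons and no adjacent C=O → amine (secondary).
pendant –CONH2: carbonyl C bonded to C and N → amide.
pendant –COOCH3: carbonyl C bonded to C and –OCH3 → ester.
pendant –CHO: carbonyl C bonded to C and H → aldehyde.
pendant –CH=CH2: C=C double bond → alkene.
pendant –CHO: carbonyl C bonded to C and H → aldehyde.
pendant –CH2OCH3: C–O–C linkage → ether.

aldehyde, alkene, amide, amine, carboxylic acid, ester, ether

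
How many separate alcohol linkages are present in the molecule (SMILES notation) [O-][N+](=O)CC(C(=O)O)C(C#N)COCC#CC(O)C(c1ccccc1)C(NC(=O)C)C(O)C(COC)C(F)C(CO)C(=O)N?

3

–NO2 on carbon → nitro group.
pendant –COOH: carbonyl C bonded to C and –OH → carboxylic acid.
pendant –C≡N: nitrile.
C–O–C with sp³ carbons on both sides and no adjacent C=O → ether.
C≡C triple bond → alkyne.
–OH on an sp³ carbon → alcohol (secondary).
pendant –C6H5: benzene ring → arene.
pendant –NHC(=O)CH3: N bonded to a carbonyl → amide (not amine).
–OH on an sp³ carbon → alcohol (secondary).
pendant –CH2OCH3: C–O–C linkage → ether.
halogen on an sp³ carbon → alkyl halide.
pendant –CH2OH on an sp³ backbone C → alcohol.
–C(=O)NH2: carbonyl C bonded to C and to N → amide (the N is not a separate amine).
Alcohol appears at: CH(OH), CH(OH), CH(CH2OH) → 3.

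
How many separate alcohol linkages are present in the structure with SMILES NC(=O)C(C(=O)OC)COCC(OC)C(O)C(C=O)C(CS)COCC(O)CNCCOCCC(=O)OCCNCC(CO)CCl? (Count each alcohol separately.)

3

Working along the chain:
  H2NCO: –C(=O)NH2: carbonyl C bonded to C and to N → amide (the N is not a separate amine).
  CH(COOCH3): pendant –COOCH3: carbonyl C bonded to C and –OCH3 → ester.
  CH2OCH2: C–O–C with sp³ carbons on both sides and no adjacent C=O → ether.
  CH(OCH3): pendant –OCH3: C–O–C with sp³ C, no adjacent C=O → ether.
  CH(OH): –OH on an sp³ carbon → alcohol (secondary).
  CH(CHO): pendant –CHO: carbonyl C bonded to C and H → aldehyde.
  CH(CH2SH): pendant –CH2SH → thiol.
  CH2OCH2: C–O–C with sp³ carbons on both sides and no adjacent C=O → ether.
  CH(OH): –OH on an sp³ carbon → alcohol (secondary).
  CH2NHCH2: C–N–C with sp³ carbons and no adjacent C=O → amine (secondary).
  CH2OCH2: C–O–C with sp³ carbons on both sides and no adjacent C=O → ether.
  CH2COOCH2: –C(=O)–O–C with C on the carbonyl side → ester.
  CH2NHCH2: C–N–C with sp³ carbons and no adjacent C=O → amine (secondary).
  CH(CH2OH): pendant –CH2OH on an sp³ backbone C → alcohol.
  CH2Cl: halogen on an sp³ carbon → alkyl halide.
Alcohol appears at: CH(OH), CH(OH), CH(CH2OH) → 3.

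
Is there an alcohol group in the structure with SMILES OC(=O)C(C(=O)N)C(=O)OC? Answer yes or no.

Taking each segment in turn:
  HOOC: –COOH: carbonyl C bonded to –OH and C → carboxylic acid (the –OH is not a separate alcohol).
  CH(CONH2): pendant –CONH2: carbonyl C bonded to C and N → amide.
  COOCH3: –C(=O)OCH3: carbonyl C bonded to C and to –OCH3 → ester (not ketone + ether).
In HOOC, the –OH sits on a carbonyl carbon, making it part of a carboxylic acid, not an alcohol.
The groups actually present are: amide, carboxylic acid, ester.

no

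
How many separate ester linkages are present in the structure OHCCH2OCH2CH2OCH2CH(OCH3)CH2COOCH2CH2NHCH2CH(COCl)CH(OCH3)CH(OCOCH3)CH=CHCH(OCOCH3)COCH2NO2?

terminal –CHO: carbonyl C bonded to H and C → aldehyde.
C–O–C with sp³ carbons on both sides and no adjacent C=O → ether.
C–O–C with sp³ carbons on both sides and no adjacent C=O → ether.
pendant –OCH3: C–O–C with sp³ C, no adjacent C=O → ether.
–C(=O)–O–C with C on the carbonyl side → ester.
C–N–C with sp³ carbons and no adjacent C=O → amine (secondary).
pendant –C(=O)X: carbonyl C bonded to C and halogen → acyl halide.
pendant –OCH3: C–O–C with sp³ C, no adjacent C=O → ether.
pendant –OC(=O)CH3: an acyloxy group → ester.
C=C double bond → alkene.
pendant –OC(=O)CH3: an acyloxy group → ester.
–C(=O)– with carbon on both sides → ketone.
–NO2 on carbon → nitro group.
Ester appears at: CH2COOCH2, CH(OCOCH3), CH(OCOCH3) → 3.

3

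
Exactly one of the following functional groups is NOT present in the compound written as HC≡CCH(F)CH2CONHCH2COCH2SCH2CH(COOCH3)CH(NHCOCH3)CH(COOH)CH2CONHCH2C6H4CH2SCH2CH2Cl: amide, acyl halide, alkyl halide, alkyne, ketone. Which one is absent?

alkyl halide: present (CH(F) — halogen on an sp³ carbon → alkyl halide).
alkyne: present (HC≡C — C≡C triple bond → alkyne).
amide: present (CH2CONHCH2 — –C(=O)–N– linkage → amide (the N is not an amine)).
ketone: present (CO — –C(=O)– with carbon on both sides → ketone).
acyl halide: no segment matches this pattern.

acyl halide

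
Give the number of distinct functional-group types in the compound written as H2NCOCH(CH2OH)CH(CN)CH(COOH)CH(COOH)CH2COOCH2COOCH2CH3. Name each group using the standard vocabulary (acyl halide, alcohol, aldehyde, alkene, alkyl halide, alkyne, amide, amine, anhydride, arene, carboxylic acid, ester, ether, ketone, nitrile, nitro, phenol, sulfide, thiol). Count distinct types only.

5

–C(=O)NH2: carbonyl C bonded to C and to N → amide (the N is not a separate amine).
pendant –CH2OH on an sp³ backbone C → alcohol.
pendant –C≡N: nitrile.
pendant –COOH: carbonyl C bonded to C and –OH → carboxylic acid.
pendant –COOH: carbonyl C bonded to C and –OH → carboxylic acid.
–C(=O)–O–C with C on the carbonyl side → ester.
–C(=O)OCH2CH3: carbonyl C bonded to C and to –OEt → ester.
Distinct types present: alcohol, amide, carboxylic acid, ester, nitrile.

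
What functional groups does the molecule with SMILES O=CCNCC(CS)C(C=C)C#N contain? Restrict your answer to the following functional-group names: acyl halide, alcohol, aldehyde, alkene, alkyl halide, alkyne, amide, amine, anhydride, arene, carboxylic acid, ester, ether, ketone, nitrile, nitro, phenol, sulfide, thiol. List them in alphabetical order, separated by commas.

Taking each segment in turn:
  OHC: terminal –CHO: carbonyl C bonded to H and C → aldehyde.
  CH2NHCH2: C–N–C with sp³ carbons and no adjacent C=O → amine (secondary).
  CH(CH2SH): pendant –CH2SH → thiol.
  CH(CH=CH2): pendant –CH=CH2: C=C double bond → alkene.
  CN: –C≡N: carbon triple-bonded to nitrogen → nitrile.

aldehyde, alkene, amine, nitrile, thiol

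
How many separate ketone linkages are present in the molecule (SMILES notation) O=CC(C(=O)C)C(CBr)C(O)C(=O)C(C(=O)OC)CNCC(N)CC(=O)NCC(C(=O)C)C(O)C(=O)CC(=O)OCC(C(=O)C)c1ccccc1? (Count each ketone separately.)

5

Working along the chain:
  OHC: terminal –CHO: carbonyl C bonded to H and C → aldehyde.
  CH(COCH3): pendant –COCH3: carbonyl C bonded to two carbons → ketone.
  CH(CH2Br): pendant –CH2X: halogen on sp³ carbon → alkyl halide.
  CH(OH): –OH on an sp³ carbon → alcohol (secondary).
  CO: –C(=O)– with carbon on both sides → ketone.
  CH(COOCH3): pendant –COOCH3: carbonyl C bonded to C and –OCH3 → ester.
  CH2NHCH2: C–N–C with sp³ carbons and no adjacent C=O → amine (secondary).
  CH(NH2): –NH2 on an sp³ carbon with no adjacent C=O → amine.
  CH2CONHCH2: –C(=O)–N– linkage → amide (the N is not an amine).
  CH(COCH3): pendant –COCH3: carbonyl C bonded to two carbons → ketone.
  CH(OH): –OH on an sp³ carbon → alcohol (secondary).
  CO: –C(=O)– with carbon on both sides → ketone.
  CH2COOCH2: –C(=O)–O–C with C on the carbonyl side → ester.
  CH(COCH3): pendant –COCH3: carbonyl C bonded to two carbons → ketone.
  C6H5: –C6H5 phenyl ring → arene.
Ketone appears at: CH(COCH3), CO, CH(COCH3), CO, CH(COCH3) → 5.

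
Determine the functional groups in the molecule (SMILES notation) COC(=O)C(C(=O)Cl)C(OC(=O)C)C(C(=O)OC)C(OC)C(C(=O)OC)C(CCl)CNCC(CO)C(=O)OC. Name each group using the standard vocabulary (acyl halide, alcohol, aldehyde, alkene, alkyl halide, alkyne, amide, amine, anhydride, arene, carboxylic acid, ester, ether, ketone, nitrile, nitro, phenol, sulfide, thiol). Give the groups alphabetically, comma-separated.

acyl halide, alcohol, alkyl halide, amine, ester, ether

CH3O–C(=O)–: carbonyl C bonded to C and to –OCH3 → ester (not ketone + ether).
pendant –C(=O)X: carbonyl C bonded to C and halogen → acyl halide.
pendant –OC(=O)CH3: an acyloxy group → ester.
pendant –COOCH3: carbonyl C bonded to C and –OCH3 → ester.
pendant –OCH3: C–O–C with sp³ C, no adjacent C=O → ether.
pendant –COOCH3: carbonyl C bonded to C and –OCH3 → ester.
pendant –CH2X: halogen on sp³ carbon → alkyl halide.
C–N–C with sp³ carbons and no adjacent C=O → amine (secondary).
pendant –CH2OH on an sp³ backbone C → alcohol.
–C(=O)OCH3: carbonyl C bonded to C and to –OCH3 → ester (not ketone + ether).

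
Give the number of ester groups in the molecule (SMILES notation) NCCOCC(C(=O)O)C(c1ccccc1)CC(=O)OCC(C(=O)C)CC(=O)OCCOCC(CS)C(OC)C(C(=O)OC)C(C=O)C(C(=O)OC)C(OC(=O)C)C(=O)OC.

6

Working along the chain:
  H2NCH2: –NH2 on an sp³ carbon with no adjacent C=O → amine.
  CH2OCH2: C–O–C with sp³ carbons on both sides and no adjacent C=O → ether.
  CH(COOH): pendant –COOH: carbonyl C bonded to C and –OH → carboxylic acid.
  CH(C6H5): pendant –C6H5: benzene ring → arene.
  CH2COOCH2: –C(=O)–O–C with C on the carbonyl side → ester.
  CH(COCH3): pendant –COCH3: carbonyl C bonded to two carbons → ketone.
  CH2COOCH2: –C(=O)–O–C with C on the carbonyl side → ester.
  CH2OCH2: C–O–C with sp³ carbons on both sides and no adjacent C=O → ether.
  CH(CH2SH): pendant –CH2SH → thiol.
  CH(OCH3): pendant –OCH3: C–O–C with sp³ C, no adjacent C=O → ether.
  CH(COOCH3): pendant –COOCH3: carbonyl C bonded to C and –OCH3 → ester.
  CH(CHO): pendant –CHO: carbonyl C bonded to C and H → aldehyde.
  CH(COOCH3): pendant –COOCH3: carbonyl C bonded to C and –OCH3 → ester.
  CH(OCOCH3): pendant –OC(=O)CH3: an acyloxy group → ester.
  COOCH3: –C(=O)OCH3: carbonyl C bonded to C and to –OCH3 → ester (not ketone + ether).
Ester appears at: CH2COOCH2, CH2COOCH2, CH(COOCH3), CH(COOCH3), CH(OCOCH3), COOCH3 → 6.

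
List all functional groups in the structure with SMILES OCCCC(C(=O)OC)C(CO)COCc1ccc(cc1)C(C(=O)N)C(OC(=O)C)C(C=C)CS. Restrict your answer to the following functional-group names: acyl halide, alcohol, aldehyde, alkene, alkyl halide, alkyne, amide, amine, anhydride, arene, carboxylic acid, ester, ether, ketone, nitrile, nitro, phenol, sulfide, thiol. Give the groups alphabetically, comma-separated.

alcohol, alkene, amide, arene, ester, ether, thiol

HO– on an sp³ carbon → alcohol.
pendant –COOCH3: carbonyl C bonded to C and –OCH3 → ester.
pendant –CH2OH on an sp³ backbone C → alcohol.
C–O–C with sp³ carbons on both sides and no adjacent C=O → ether.
para-disubstituted benzene ring → arene.
pendant –CONH2: carbonyl C bonded to C and N → amide.
pendant –OC(=O)CH3: an acyloxy group → ester.
pendant –CH=CH2: C=C double bond → alkene.
–SH on an sp³ carbon → thiol.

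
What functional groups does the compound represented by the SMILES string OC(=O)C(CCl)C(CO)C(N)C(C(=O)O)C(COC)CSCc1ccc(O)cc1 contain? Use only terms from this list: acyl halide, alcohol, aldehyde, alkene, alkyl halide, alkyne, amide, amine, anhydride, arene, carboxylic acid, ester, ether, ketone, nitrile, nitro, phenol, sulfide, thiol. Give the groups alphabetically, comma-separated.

–COOH: carbonyl C bonded to –OH and C → carboxylic acid (the –OH is not a separate alcohol).
pendant –CH2X: halogen on sp³ carbon → alkyl halide.
pendant –CH2OH on an sp³ backbone C → alcohol.
–NH2 on an sp³ carbon with no adjacent C=O → amine.
pendant –COOH: carbonyl C bonded to C and –OH → carboxylic acid.
pendant –CH2OCH3: C–O–C linkage → ether.
C–S–C linkage → sulfide (thioether).
–OH attached directly to an aromatic ring → phenol (not alcohol); the ring itself is an arene.

alcohol, alkyl halide, amine, arene, carboxylic acid, ether, phenol, sulfide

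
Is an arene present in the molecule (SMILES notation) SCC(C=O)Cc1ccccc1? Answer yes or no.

yes

–SH on an sp³ carbon → thiol.
pendant –CHO: carbonyl C bonded to C and H → aldehyde.
–C6H5 phenyl ring → arene.
The C6H5 segment supplies the arene: –C6H5 phenyl ring → arene.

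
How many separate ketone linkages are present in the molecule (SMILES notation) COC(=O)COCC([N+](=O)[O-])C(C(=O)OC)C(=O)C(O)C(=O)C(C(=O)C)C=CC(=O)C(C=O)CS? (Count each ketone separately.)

4

Reading the structure from left to right:
  CH3OOC: CH3O–C(=O)–: carbonyl C bonded to C and to –OCH3 → ester (not ketone + ether).
  CH2OCH2: C–O–C with sp³ carbons on both sides and no adjacent C=O → ether.
  CH(NO2): –NO2 on an sp³ carbon → nitro (the N=O is not a carbonyl).
  CH(COOCH3): pendant –COOCH3: carbonyl C bonded to C and –OCH3 → ester.
  CO: –C(=O)– with carbon on both sides → ketone.
  CH(OH): –OH on an sp³ carbon → alcohol (secondary).
  CO: –C(=O)– with carbon on both sides → ketone.
  CH(COCH3): pendant –COCH3: carbonyl C bonded to two carbons → ketone.
  CH=CH: C=C double bond → alkene.
  CO: –C(=O)– with carbon on both sides → ketone.
  CH(CHO): pendant –CHO: carbonyl C bonded to C and H → aldehyde.
  CH2SH: –SH on an sp³ carbon → thiol.
Ketone appears at: CO, CO, CH(COCH3), CO → 4.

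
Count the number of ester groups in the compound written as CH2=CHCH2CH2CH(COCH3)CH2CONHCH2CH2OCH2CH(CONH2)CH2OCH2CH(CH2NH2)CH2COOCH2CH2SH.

1

Working along the chain:
  CH2=CH: C=C double bond → alkene.
  CH(COCH3): pendant –COCH3: carbonyl C bonded to two carbons → ketone.
  CH2CONHCH2: –C(=O)–N– linkage → amide (the N is not an amine).
  CH2OCH2: C–O–C with sp³ carbons on both sides and no adjacent C=O → ether.
  CH(CONH2): pendant –CONH2: carbonyl C bonded to C and N → amide.
  CH2OCH2: C–O–C with sp³ carbons on both sides and no adjacent C=O → ether.
  CH(CH2NH2): pendant –CH2NH2: N on sp³ C, no adjacent C=O → amine.
  CH2COOCH2: –C(=O)–O–C with C on the carbonyl side → ester.
  CH2SH: –SH on an sp³ carbon → thiol.
Ester appears at: CH2COOCH2 → 1.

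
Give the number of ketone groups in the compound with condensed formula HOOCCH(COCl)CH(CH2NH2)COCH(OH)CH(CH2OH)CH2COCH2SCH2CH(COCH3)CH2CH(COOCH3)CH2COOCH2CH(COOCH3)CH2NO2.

3

–COOH: carbonyl C bonded to –OH and C → carboxylic acid (the –OH is not a separate alcohol).
pendant –C(=O)X: carbonyl C bonded to C and halogen → acyl halide.
pendant –CH2NH2: N on sp³ C, no adjacent C=O → amine.
–C(=O)– with carbon on both sides → ketone.
–OH on an sp³ carbon → alcohol (secondary).
pendant –CH2OH on an sp³ backbone C → alcohol.
–C(=O)– with carbon on both sides → ketone.
C–S–C linkage → sulfide (thioether).
pendant –COCH3: carbonyl C bonded to two carbons → ketone.
pendant –COOCH3: carbonyl C bonded to C and –OCH3 → ester.
–C(=O)–O–C with C on the carbonyl side → ester.
pendant –COOCH3: carbonyl C bonded to C and –OCH3 → ester.
–NO2 on carbon → nitro group.
Ketone appears at: CO, CO, CH(COCH3) → 3.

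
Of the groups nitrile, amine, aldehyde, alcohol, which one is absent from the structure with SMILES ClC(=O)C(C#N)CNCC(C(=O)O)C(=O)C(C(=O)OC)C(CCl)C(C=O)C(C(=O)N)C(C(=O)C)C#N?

alcohol

nitrile: present (CH(CN) — pendant –C≡N: nitrile).
aldehyde: present (CH(CHO) — pendant –CHO: carbonyl C bonded to C and H → aldehyde).
amine: present (CH2NHCH2 — C–N–C with sp³ carbons and no adjacent C=O → amine (secondary)).
alcohol: absent. In CH(COOH), the –OH sits on a carbonyl carbon, making it part of a carboxylic acid, not an alcohol.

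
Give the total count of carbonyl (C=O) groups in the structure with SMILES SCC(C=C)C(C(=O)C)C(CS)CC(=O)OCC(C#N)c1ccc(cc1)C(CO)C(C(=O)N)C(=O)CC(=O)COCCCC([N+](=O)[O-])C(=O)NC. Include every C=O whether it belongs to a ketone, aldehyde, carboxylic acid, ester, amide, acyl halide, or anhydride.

6

CH(COCH3): ketone, 1 C=O (running total 1).
CH2COOCH2: ester, 1 C=O (running total 2).
CH(CONH2): amide, 1 C=O (running total 3).
CO: ketone, 1 C=O (running total 4).
CO: ketone, 1 C=O (running total 5).
CONHCH3: amide, 1 C=O (running total 6).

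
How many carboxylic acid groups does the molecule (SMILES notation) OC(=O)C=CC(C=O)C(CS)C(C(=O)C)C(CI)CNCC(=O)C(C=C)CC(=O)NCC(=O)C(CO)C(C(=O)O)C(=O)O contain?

3

–COOH: carbonyl C bonded to –OH and C → carboxylic acid (the –OH is not a separate alcohol).
C=C double bond → alkene.
pendant –CHO: carbonyl C bonded to C and H → aldehyde.
pendant –CH2SH → thiol.
pendant –COCH3: carbonyl C bonded to two carbons → ketone.
pendant –CH2X: halogen on sp³ carbon → alkyl halide.
C–N–C with sp³ carbons and no adjacent C=O → amine (secondary).
–C(=O)– with carbon on both sides → ketone.
pendant –CH=CH2: C=C double bond → alkene.
–C(=O)–N– linkage → amide (the N is not an amine).
–C(=O)– with carbon on both sides → ketone.
pendant –CH2OH on an sp³ backbone C → alcohol.
pendant –COOH: carbonyl C bonded to C and –OH → carboxylic acid.
–COOH: carbonyl C bonded to –OH and C → carboxylic acid (the –OH is not a separate alcohol).
Carboxylic acid appears at: HOOC, CH(COOH), COOH → 3.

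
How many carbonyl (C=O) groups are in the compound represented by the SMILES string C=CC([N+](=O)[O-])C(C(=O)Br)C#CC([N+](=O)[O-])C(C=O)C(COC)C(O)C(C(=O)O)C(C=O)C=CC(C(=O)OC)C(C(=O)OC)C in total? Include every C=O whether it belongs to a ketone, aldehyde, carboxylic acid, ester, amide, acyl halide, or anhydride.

CH(COBr): acyl halide, 1 C=O (running total 1).
CH(CHO): aldehyde, 1 C=O (running total 2).
CH(COOH): carboxylic acid, 1 C=O (running total 3).
CH(CHO): aldehyde, 1 C=O (running total 4).
CH(COOCH3): ester, 1 C=O (running total 5).
CH(COOCH3): ester, 1 C=O (running total 6).

6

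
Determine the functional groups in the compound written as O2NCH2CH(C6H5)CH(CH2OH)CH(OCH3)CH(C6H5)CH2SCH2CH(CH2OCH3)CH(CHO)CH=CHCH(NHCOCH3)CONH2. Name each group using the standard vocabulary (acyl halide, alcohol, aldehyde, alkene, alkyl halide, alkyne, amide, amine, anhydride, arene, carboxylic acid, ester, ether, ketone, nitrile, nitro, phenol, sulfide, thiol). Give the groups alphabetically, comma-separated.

–NO2 on carbon → nitro group.
pendant –C6H5: benzene ring → arene.
pendant –CH2OH on an sp³ backbone C → alcohol.
pendant –OCH3: C–O–C with sp³ C, no adjacent C=O → ether.
pendant –C6H5: benzene ring → arene.
C–S–C linkage → sulfide (thioether).
pendant –CH2OCH3: C–O–C linkage → ether.
pendant –CHO: carbonyl C bonded to C and H → aldehyde.
C=C double bond → alkene.
pendant –NHC(=O)CH3: N bonded to a carbonyl → amide (not amine).
–C(=O)NH2: carbonyl C bonded to C and to N → amide (the N is not a separate amine).

alcohol, aldehyde, alkene, amide, arene, ether, nitro, sulfide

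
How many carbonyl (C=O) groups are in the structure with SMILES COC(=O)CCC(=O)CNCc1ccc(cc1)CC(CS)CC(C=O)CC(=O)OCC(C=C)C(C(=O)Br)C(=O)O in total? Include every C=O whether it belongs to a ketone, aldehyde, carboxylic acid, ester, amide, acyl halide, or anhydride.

CH3OOC: ester, 1 C=O (running total 1).
CO: ketone, 1 C=O (running total 2).
CH(CHO): aldehyde, 1 C=O (running total 3).
CH2COOCH2: ester, 1 C=O (running total 4).
CH(COBr): acyl halide, 1 C=O (running total 5).
COOH: carboxylic acid, 1 C=O (running total 6).

6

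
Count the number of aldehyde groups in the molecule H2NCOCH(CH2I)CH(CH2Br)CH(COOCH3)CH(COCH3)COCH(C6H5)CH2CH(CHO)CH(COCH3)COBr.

Working along the chain:
  H2NCO: –C(=O)NH2: carbonyl C bonded to C and to N → amide (the N is not a separate amine).
  CH(CH2I): pendant –CH2X: halogen on sp³ carbon → alkyl halide.
  CH(CH2Br): pendant –CH2X: halogen on sp³ carbon → alkyl halide.
  CH(COOCH3): pendant –COOCH3: carbonyl C bonded to C and –OCH3 → ester.
  CH(COCH3): pendant –COCH3: carbonyl C bonded to two carbons → ketone.
  CO: –C(=O)– with carbon on both sides → ketone.
  CH(C6H5): pendant –C6H5: benzene ring → arene.
  CH(CHO): pendant –CHO: carbonyl C bonded to C and H → aldehyde.
  CH(COCH3): pendant –COCH3: carbonyl C bonded to two carbons → ketone.
  COBr: –C(=O)Br: carbonyl C bonded to C and to a halogen → acyl halide (not alkyl halide).
Aldehyde appears at: CH(CHO) → 1.

1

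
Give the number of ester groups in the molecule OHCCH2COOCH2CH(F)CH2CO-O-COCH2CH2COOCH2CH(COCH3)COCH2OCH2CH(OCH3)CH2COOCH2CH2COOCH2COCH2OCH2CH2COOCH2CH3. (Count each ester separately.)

5

terminal –CHO: carbonyl C bonded to H and C → aldehyde.
–C(=O)–O–C with C on the carbonyl side → ester.
halogen on an sp³ carbon → alkyl halide.
two acyl groups sharing one oxygen, –C(=O)–O–C(=O)– → anhydride.
–C(=O)–O–C with C on the carbonyl side → ester.
pendant –COCH3: carbonyl C bonded to two carbons → ketone.
–C(=O)– with carbon on both sides → ketone.
C–O–C with sp³ carbons on both sides and no adjacent C=O → ether.
pendant –OCH3: C–O–C with sp³ C, no adjacent C=O → ether.
–C(=O)–O–C with C on the carbonyl side → ester.
–C(=O)–O–C with C on the carbonyl side → ester.
–C(=O)– with carbon on both sides → ketone.
C–O–C with sp³ carbons on both sides and no adjacent C=O → ether.
–C(=O)–O–C with C on the carbonyl side → ester.
Ester appears at: CH2COOCH2, CH2COOCH2, CH2COOCH2, CH2COOCH2, CH2COOCH2 → 5.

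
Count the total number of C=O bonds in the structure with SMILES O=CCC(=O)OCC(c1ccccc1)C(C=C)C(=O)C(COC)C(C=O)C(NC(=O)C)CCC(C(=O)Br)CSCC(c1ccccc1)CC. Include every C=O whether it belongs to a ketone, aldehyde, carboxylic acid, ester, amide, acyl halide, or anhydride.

6

OHC: aldehyde, 1 C=O (running total 1).
CH2COOCH2: ester, 1 C=O (running total 2).
CO: ketone, 1 C=O (running total 3).
CH(CHO): aldehyde, 1 C=O (running total 4).
CH(NHCOCH3): amide, 1 C=O (running total 5).
CH(COBr): acyl halide, 1 C=O (running total 6).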